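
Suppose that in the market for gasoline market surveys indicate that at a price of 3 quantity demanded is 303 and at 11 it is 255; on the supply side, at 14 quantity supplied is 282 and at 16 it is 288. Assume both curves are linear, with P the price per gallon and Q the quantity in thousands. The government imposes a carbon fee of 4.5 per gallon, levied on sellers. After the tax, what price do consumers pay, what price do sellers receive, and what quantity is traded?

Demand slope: (255 − 303)/(11 − 3) = -6, so Qd = 321 − 6P.
Supply slope: (288 − 282)/(16 − 14) = 3, so Qs = 3P + 240.
Without the tax, 321 − 6P = 3P + 240 gives 9P = 81, so P* = 9 and Q* = 267.
With the tax collected from sellers, supply shifts: Qs = 3(P − 4.5) + 240.
Solving gives Q = 258 with consumers paying 10.5 and sellers receiving 6 (the 4.5 wedge).
The less price-elastic side of the market bears the larger share of a per-unit tax.

Consumers pay 10.5; sellers receive 6; quantity = 258.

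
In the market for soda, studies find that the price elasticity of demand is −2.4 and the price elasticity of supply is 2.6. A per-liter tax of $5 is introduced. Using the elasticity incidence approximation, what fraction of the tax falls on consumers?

Consumers' share ≈ 0.52.

Incidence ratio: consumers' share ≈ εs / (εs + |εd|) = 2.6 / (2.6 + 2.4) = 0.52.
Supply is the more elastic side, so consumers bear the larger share.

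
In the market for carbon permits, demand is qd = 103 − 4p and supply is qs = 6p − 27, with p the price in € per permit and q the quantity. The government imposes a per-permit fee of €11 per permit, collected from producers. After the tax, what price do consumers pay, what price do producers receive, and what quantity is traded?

Consumers pay €19.6; producers receive €8.6; quantity = 24.6.

Without the tax, 103 − 4p = 6p − 27 gives 10p = 130, so p* = €13 and q* = 51.
With the tax collected from producers, supply shifts: qs = 6(p − 11) − 27.
New equilibrium: consumers pay €19.6, producers receive €8.6, q = 24.6. (Wedge: pb − ps = 11.)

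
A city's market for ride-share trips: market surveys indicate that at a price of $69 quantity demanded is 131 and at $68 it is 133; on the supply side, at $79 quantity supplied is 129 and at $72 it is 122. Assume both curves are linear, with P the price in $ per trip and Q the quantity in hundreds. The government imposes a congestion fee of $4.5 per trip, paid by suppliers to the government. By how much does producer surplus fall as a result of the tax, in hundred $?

Demand slope: (133 − 131)/(68 − 69) = -2, so Qd = 269 − 2P.
Supply slope: (122 − 129)/(72 − 79) = 1, so Qs = P + 50.
Before the tax: set 269 − 2P = P + 50 → P* = $73, Q* = 123.
With the tax collected from suppliers, supply shifts: Qs = (P − 4.5) + 50.
New equilibrium: buyers pay $74.5, suppliers receive $70, Q = 120. (Wedge: Pb − Ps = 4.5.)
ΔPS is the trapezoid between Q = 120 and Q = 123 of height $3: ½ · (123 + 120) · 3 = $364.5.

Producer surplus falls by $364.5 hundred.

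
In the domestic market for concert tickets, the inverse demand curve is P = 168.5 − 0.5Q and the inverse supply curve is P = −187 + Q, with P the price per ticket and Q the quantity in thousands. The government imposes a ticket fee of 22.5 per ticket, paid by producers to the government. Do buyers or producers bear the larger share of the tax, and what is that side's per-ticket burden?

Producers bear the larger share: 15 per ticket.

Inverting to Q(P) form: Qd = 337 − 2P; Qs = P + 187.
Without the tax, 337 − 2P = P + 187 gives 3P = 150, so P* = 50 and Q* = 237.
With the tax collected from producers, supply shifts: Qs = (P − 22.5) + 187.
Solving gives Q = 222 with buyers paying 57.5 and producers receiving 35 (the 22.5 wedge).
Per-ticket burden: buyers 7.5, producers 15.
Producers take the larger share because supply is less price-elastic here (demand slope 2 vs supply slope 1).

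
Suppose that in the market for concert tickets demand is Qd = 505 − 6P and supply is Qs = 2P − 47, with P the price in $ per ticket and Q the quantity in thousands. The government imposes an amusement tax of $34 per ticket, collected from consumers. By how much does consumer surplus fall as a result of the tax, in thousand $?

Before the tax: set 505 − 6P = 2P − 47 → P* = $69, Q* = 91.
With the tax collected from consumers, demand (in seller-price terms) shifts: Qd = 505 − 6(P + 34).
Solving gives Q = 40 with consumers paying $77.5 and producers receiving $43.5 (the $34 wedge).
ΔCS is the trapezoid between Q = 40 and Q = 91 of height $8.5: ½ · (91 + 40) · 8.5 = $556.75.

Consumer surplus falls by $556.75 thousand.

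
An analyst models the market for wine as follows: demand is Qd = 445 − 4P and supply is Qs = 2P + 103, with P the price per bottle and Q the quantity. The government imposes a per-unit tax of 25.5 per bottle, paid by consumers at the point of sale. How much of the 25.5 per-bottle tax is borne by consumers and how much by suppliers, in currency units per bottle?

Without the tax, 445 − 4P = 2P + 103 gives 6P = 342, so P* = 57 and Q* = 217.
With the tax collected from consumers, demand (in seller-price terms) shifts: Qd = 445 − 4(P + 25.5).
New equilibrium: consumers pay 65.5, suppliers receive 40, Q = 183. (Wedge: Pb − Ps = 25.5.)
Burden on consumers: 8.5; on suppliers: 17. (They sum to 25.5.)

Consumers bear 8.5 per bottle; suppliers bear 17 per bottle.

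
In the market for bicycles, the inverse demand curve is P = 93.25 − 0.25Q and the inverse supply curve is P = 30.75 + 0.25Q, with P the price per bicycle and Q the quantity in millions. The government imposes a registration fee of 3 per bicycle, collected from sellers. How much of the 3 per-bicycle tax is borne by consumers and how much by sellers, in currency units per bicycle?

Rewrite in direct form: Qd = 373 − 4P and Qs = 4P − 123.
Before the tax: set 373 − 4P = 4P − 123 → P* = 62, Q* = 125.
With the tax collected from sellers, supply shifts: Qs = 4(P − 3) − 123.
New equilibrium: consumers pay 63.5, sellers receive 60.5, Q = 119. (Wedge: Pb − Ps = 3.)
Burden on consumers: 1.5; on sellers: 1.5. (They sum to 3.)
The less price-elastic side of the market bears the larger share of a per-unit tax.

Consumers bear 1.5 per bicycle; sellers bear 1.5 per bicycle.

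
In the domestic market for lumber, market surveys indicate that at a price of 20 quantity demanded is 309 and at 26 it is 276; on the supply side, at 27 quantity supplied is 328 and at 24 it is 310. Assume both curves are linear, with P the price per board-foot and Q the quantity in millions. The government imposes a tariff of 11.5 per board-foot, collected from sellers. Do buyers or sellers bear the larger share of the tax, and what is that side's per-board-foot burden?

Demand slope: (276 − 309)/(26 − 20) = -5.5, so Qd = 419 − 5.5P.
Supply slope: (310 − 328)/(24 − 27) = 6, so Qs = 6P + 166.
Without the tax, 419 − 5.5P = 6P + 166 gives 11.5P = 253, so P* = 22 and Q* = 298.
With the tax collected from sellers, supply shifts: Qs = 6(P − 11.5) + 166.
New equilibrium: buyers pay 28, sellers receive 16.5, Q = 265. (Wedge: Pb − Ps = 11.5.)
Per-board-foot burden: buyers 6, sellers 5.5.
Buyers take the larger share because demand is less price-elastic here (demand slope 5.5 vs supply slope 6).

Buyers bear the larger share: 6 per board-foot.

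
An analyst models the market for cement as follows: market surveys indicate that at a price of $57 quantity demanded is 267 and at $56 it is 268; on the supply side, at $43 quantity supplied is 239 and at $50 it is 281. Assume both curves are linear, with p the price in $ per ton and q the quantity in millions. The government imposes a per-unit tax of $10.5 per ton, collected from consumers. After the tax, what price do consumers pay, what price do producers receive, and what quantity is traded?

Consumers pay $58; producers receive $47.5; quantity = 266.

Demand slope: (268 − 267)/(56 − 57) = -1, so qd = 324 − p.
Supply slope: (281 − 239)/(50 − 43) = 6, so qs = 6p − 19.
Without the tax, 324 − p = 6p − 19 gives 7p = 343, so p* = $49 and q* = 275.
With the tax collected from consumers, demand (in seller-price terms) shifts: qd = 324 − (p + 10.5).
Solving gives q = 266 with consumers paying $58 and producers receiving $47.5 (the $10.5 wedge).
The less price-elastic side of the market bears the larger share of a per-unit tax.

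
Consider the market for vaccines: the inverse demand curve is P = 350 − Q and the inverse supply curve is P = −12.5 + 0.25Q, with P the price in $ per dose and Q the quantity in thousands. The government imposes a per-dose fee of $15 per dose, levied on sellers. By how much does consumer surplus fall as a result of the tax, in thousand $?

Rewrite in direct form: Qd = 350 − P and Qs = 4P + 50.
Before the tax: set 350 − P = 4P + 50 → P* = $60, Q* = 290.
With the tax collected from sellers, supply shifts: Qs = 4(P − 15) + 50.
Solving gives Q = 278 with consumers paying $72 and sellers receiving $57 (the $15 wedge).
ΔCS is the trapezoid between Q = 278 and Q = 290 of height $12: ½ · (290 + 278) · 12 = $3408.

Consumer surplus falls by $3408 thousand.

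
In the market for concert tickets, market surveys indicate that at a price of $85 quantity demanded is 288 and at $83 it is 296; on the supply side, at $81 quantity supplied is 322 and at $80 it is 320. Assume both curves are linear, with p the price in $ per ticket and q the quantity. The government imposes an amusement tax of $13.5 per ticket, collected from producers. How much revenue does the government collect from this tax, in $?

Demand slope: (296 − 288)/(83 − 85) = -4, so qd = 628 − 4p.
Supply slope: (320 − 322)/(80 − 81) = 2, so qs = 2p + 160.
Without the tax, 628 − 4p = 2p + 160 gives 6p = 468, so p* = $78 and q* = 316.
With the tax collected from producers, supply shifts: qs = 2(p − 13.5) + 160.
New equilibrium: buyers pay $82.5, producers receive $69, q = 298. (Wedge: pb − ps = 13.5.)
Revenue = t · Q = 13.5 · 298 = $4023.

Tax revenue = $4023.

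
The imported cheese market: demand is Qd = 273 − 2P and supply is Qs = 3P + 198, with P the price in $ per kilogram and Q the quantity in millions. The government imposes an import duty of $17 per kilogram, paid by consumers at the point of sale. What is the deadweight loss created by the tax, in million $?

Without the tax, 273 − 2P = 3P + 198 gives 5P = 75, so P* = $15 and Q* = 243.
With the tax collected from consumers, demand (in seller-price terms) shifts: Qd = 273 − 2(P + 17).
Solving gives Q = 222.6 with consumers paying $25.2 and sellers receiving $8.2 (the $17 wedge).
Quantity falls by |ΔQ| = |243 − 222.6| = 20.4.
DWL = ½ · t · |ΔQ| = ½ · 17 · 20.4 = $173.4.

Deadweight loss = $173.4 million.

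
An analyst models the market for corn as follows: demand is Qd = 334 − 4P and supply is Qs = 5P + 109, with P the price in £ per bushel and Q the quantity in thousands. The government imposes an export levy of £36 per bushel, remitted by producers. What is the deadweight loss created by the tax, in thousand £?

Deadweight loss = £1440 thousand.

Before the tax: set 334 − 4P = 5P + 109 → P* = £25, Q* = 234.
With the tax collected from producers, supply shifts: Qs = 5(P − 36) + 109.
Solving gives Q = 154 with consumers paying £45 and producers receiving £9 (the £36 wedge).
Quantity falls by |ΔQ| = |234 − 154| = 80.
DWL = ½ · t · |ΔQ| = ½ · 36 · 80 = £1440.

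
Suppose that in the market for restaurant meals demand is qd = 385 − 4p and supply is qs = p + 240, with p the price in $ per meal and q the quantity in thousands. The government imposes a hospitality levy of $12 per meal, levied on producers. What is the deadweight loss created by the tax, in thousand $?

Deadweight loss = $57.6 thousand.

Without the tax, 385 − 4p = p + 240 gives 5p = 145, so p* = $29 and q* = 269.
With the tax collected from producers, supply shifts: qs = (p − 12) + 240.
New equilibrium: consumers pay $31.4, producers receive $19.4, q = 259.4. (Wedge: pb − ps = 12.)
Quantity falls by |ΔQ| = |269 − 259.4| = 9.6.
DWL = ½ · t · |ΔQ| = ½ · 12 · 9.6 = $57.6.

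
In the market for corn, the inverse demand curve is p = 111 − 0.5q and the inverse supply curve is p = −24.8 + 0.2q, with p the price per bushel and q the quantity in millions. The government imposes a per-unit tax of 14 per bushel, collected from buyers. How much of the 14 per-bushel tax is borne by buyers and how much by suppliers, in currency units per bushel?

Inverting to q(p) form: qd = 222 − 2p; qs = 5p + 124.
Before the tax: set 222 − 2p = 5p + 124 → p* = 14, q* = 194.
With the tax collected from buyers, demand (in seller-price terms) shifts: qd = 222 − 2(p + 14).
Solving gives q = 174 with buyers paying 24 and suppliers receiving 10 (the 14 wedge).
Burden on buyers: 10; on suppliers: 4. (They sum to 14.)
The less price-elastic side of the market bears the larger share of a per-unit tax.

Buyers bear 10 per bushel; suppliers bear 4 per bushel.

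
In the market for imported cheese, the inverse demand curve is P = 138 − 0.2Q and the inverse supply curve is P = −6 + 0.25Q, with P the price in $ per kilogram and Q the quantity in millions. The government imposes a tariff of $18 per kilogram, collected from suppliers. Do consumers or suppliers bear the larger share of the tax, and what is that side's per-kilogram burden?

Rewrite in direct form: Qd = 690 − 5P and Qs = 4P + 24.
Before the tax: set 690 − 5P = 4P + 24 → P* = $74, Q* = 320.
With the tax collected from suppliers, supply shifts: Qs = 4(P − 18) + 24.
New equilibrium: consumers pay $82, suppliers receive $64, Q = 280. (Wedge: Pb − Ps = 18.)
Per-kilogram burden: consumers $8, suppliers $10.
Suppliers take the larger share because supply is less price-elastic here (demand slope 5 vs supply slope 4).
The less price-elastic side of the market bears the larger share of a per-unit tax.

Suppliers bear the larger share: $10 per kilogram.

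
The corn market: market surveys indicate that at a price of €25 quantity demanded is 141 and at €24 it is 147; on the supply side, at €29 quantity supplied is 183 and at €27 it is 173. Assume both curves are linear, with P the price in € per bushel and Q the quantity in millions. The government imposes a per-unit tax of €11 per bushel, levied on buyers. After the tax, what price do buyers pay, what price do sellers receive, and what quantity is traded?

Demand slope: (147 − 141)/(24 − 25) = -6, so Qd = 291 − 6P.
Supply slope: (173 − 183)/(27 − 29) = 5, so Qs = 5P + 38.
Without the tax, 291 − 6P = 5P + 38 gives 11P = 253, so P* = €23 and Q* = 153.
With the tax collected from buyers, demand (in seller-price terms) shifts: Qd = 291 − 6(P + 11).
New equilibrium: buyers pay €28, sellers receive €17, Q = 123. (Wedge: Pb − Ps = 11.)
The less price-elastic side of the market bears the larger share of a per-unit tax.

Buyers pay €28; sellers receive €17; quantity = 123.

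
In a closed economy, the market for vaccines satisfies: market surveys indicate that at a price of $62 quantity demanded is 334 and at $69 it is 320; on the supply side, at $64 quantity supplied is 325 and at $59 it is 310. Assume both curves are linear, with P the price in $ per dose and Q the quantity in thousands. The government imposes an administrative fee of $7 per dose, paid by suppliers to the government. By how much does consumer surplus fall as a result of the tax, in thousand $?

Consumer surplus falls by $1359.96 thousand.

Demand slope: (320 − 334)/(69 − 62) = -2, so Qd = 458 − 2P.
Supply slope: (310 − 325)/(59 − 64) = 3, so Qs = 3P + 133.
Without the tax, 458 − 2P = 3P + 133 gives 5P = 325, so P* = $65 and Q* = 328.
With the tax collected from suppliers, supply shifts: Qs = 3(P − 7) + 133.
New equilibrium: consumers pay $69.2, suppliers receive $62.2, Q = 319.6. (Wedge: Pb − Ps = 7.)
ΔCS is the trapezoid between Q = 319.6 and Q = 328 of height $4.2: ½ · (328 + 319.6) · 4.2 = $1359.96.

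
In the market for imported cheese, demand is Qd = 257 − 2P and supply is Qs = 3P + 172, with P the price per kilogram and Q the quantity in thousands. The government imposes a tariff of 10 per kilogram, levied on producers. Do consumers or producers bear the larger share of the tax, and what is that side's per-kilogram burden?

Consumers bear the larger share: 6 per kilogram.

Before the tax: set 257 − 2P = 3P + 172 → P* = 17, Q* = 223.
With the tax collected from producers, supply shifts: Qs = 3(P − 10) + 172.
Solving gives Q = 211 with consumers paying 23 and producers receiving 13 (the 10 wedge).
Per-kilogram burden: consumers 6, producers 4.
Consumers take the larger share because demand is less price-elastic here (demand slope 2 vs supply slope 3).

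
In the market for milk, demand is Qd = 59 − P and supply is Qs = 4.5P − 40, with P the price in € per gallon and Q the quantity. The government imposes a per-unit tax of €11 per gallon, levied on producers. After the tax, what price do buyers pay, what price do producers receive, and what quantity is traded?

Buyers pay €27; producers receive €16; quantity = 32.

Before the tax: set 59 − P = 4.5P − 40 → P* = €18, Q* = 41.
With the tax collected from producers, supply shifts: Qs = 4.5(P − 11) − 40.
Solving gives Q = 32 with buyers paying €27 and producers receiving €16 (the €11 wedge).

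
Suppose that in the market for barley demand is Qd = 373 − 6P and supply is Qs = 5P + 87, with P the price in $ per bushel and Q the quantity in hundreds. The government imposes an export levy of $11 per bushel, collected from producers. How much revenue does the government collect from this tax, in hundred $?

Before the tax: set 373 − 6P = 5P + 87 → P* = $26, Q* = 217.
With the tax collected from producers, supply shifts: Qs = 5(P − 11) + 87.
Solving gives Q = 187 with consumers paying $31 and producers receiving $20 (the $11 wedge).
Revenue = t · Q = 11 · 187 = $2057.

Tax revenue = $2057 hundred.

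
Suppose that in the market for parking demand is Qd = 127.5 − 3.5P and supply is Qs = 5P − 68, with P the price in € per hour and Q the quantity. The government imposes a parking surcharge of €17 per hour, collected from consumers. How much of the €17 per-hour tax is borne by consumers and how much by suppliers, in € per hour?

Before the tax: set 127.5 − 3.5P = 5P − 68 → P* = €23, Q* = 47.
With the tax collected from consumers, demand (in seller-price terms) shifts: Qd = 127.5 − 3.5(P + 17).
New equilibrium: consumers pay €33, suppliers receive €16, Q = 12. (Wedge: Pb − Ps = 17.)
Burden on consumers: €10; on suppliers: €7. (They sum to €17.)
The less price-elastic side of the market bears the larger share of a per-unit tax.

Consumers bear €10 per hour; suppliers bear €7 per hour.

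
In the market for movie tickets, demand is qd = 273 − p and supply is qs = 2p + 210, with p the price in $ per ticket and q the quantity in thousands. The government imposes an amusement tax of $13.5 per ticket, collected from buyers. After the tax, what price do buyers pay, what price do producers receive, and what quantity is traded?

Before the tax: set 273 − p = 2p + 210 → p* = $21, q* = 252.
With the tax collected from buyers, demand (in seller-price terms) shifts: qd = 273 − (p + 13.5).
Solving gives q = 243 with buyers paying $30 and producers receiving $16.5 (the $13.5 wedge).

Buyers pay $30; producers receive $16.5; quantity = 243.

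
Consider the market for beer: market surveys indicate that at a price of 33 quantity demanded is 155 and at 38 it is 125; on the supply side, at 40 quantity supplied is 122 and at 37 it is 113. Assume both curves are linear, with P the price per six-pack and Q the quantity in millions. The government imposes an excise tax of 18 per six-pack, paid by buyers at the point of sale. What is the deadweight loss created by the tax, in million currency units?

Demand slope: (125 − 155)/(38 − 33) = -6, so Qd = 353 − 6P.
Supply slope: (113 − 122)/(37 − 40) = 3, so Qs = 3P + 2.
Before the tax: set 353 − 6P = 3P + 2 → P* = 39, Q* = 119.
With the tax collected from buyers, demand (in seller-price terms) shifts: Qd = 353 − 6(P + 18).
New equilibrium: buyers pay 45, producers receive 27, Q = 83. (Wedge: Pb − Ps = 18.)
Quantity falls by |ΔQ| = |119 − 83| = 36.
DWL = ½ · t · |ΔQ| = ½ · 18 · 36 = 324.

Deadweight loss = 324 million.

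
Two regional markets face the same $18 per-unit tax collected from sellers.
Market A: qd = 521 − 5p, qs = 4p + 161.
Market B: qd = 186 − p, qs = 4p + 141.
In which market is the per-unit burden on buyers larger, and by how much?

Market B, by $6.4.

Market A: pre-tax p* = $40, q* = 321; post-tax q = 281; per-unit burden on buyers = $8.
Market B: pre-tax p* = $9, q* = 177; post-tax q = 162.6; per-unit burden on buyers = $14.4.
Difference: $8 vs $14.4 → market B is larger by $6.4.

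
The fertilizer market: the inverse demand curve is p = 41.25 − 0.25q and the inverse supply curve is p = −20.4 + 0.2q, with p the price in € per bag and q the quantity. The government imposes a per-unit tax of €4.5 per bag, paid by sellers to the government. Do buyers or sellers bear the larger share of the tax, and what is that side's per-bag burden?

Rewrite in direct form: qd = 165 − 4p and qs = 5p + 102.
Before the tax: set 165 − 4p = 5p + 102 → p* = €7, q* = 137.
With the tax collected from sellers, supply shifts: qs = 5(p − 4.5) + 102.
Solving gives q = 127 with buyers paying €9.5 and sellers receiving €5 (the €4.5 wedge).
Per-bag burden: buyers €2.5, sellers €2.
Buyers take the larger share because demand is less price-elastic here (demand slope 4 vs supply slope 5).
The less price-elastic side of the market bears the larger share of a per-unit tax.

Buyers bear the larger share: €2.5 per bag.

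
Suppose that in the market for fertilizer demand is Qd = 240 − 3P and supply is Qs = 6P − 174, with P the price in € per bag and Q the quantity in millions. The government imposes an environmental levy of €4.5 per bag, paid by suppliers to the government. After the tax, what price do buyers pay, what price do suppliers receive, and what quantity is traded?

Without the tax, 240 − 3P = 6P − 174 gives 9P = 414, so P* = €46 and Q* = 102.
With the tax collected from suppliers, supply shifts: Qs = 6(P − 4.5) − 174.
Solving gives Q = 93 with buyers paying €49 and suppliers receiving €44.5 (the €4.5 wedge).

Buyers pay €49; suppliers receive €44.5; quantity = 93.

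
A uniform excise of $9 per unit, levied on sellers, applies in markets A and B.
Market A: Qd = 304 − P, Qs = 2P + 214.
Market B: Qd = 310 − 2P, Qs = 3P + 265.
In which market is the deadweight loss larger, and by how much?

Market A: pre-tax P* = $30, Q* = 274; post-tax Q = 268; deadweight loss = $27.
Market B: pre-tax P* = $9, Q* = 292; post-tax Q = 281.2; deadweight loss = $48.6.
Difference: $27 vs $48.6 → market B is larger by $21.6.

Market B, by $21.6.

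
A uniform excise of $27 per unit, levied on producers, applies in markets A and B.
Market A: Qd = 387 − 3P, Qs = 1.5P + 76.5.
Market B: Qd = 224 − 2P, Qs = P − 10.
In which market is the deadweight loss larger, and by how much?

Market A: pre-tax P* = $69, Q* = 180; post-tax Q = 153; deadweight loss = $364.5.
Market B: pre-tax P* = $78, Q* = 68; post-tax Q = 50; deadweight loss = $243.
Difference: $364.5 vs $243 → market A is larger by $121.5.

Market A, by $121.5.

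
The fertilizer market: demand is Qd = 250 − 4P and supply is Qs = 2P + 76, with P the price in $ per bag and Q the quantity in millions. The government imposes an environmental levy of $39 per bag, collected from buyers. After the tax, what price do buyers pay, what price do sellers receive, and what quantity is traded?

Before the tax: set 250 − 4P = 2P + 76 → P* = $29, Q* = 134.
With the tax collected from buyers, demand (in seller-price terms) shifts: Qd = 250 − 4(P + 39).
Solving gives Q = 82 with buyers paying $42 and sellers receiving $3 (the $39 wedge).

Buyers pay $42; sellers receive $3; quantity = 82.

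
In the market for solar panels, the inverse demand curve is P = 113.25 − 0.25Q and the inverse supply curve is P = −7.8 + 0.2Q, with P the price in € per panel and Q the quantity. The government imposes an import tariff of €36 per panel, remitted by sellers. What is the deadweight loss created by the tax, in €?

Rewrite in direct form: Qd = 453 − 4P and Qs = 5P + 39.
Without the tax, 453 − 4P = 5P + 39 gives 9P = 414, so P* = €46 and Q* = 269.
With the tax collected from sellers, supply shifts: Qs = 5(P − 36) + 39.
Solving gives Q = 189 with consumers paying €66 and sellers receiving €30 (the €36 wedge).
Quantity falls by |ΔQ| = |269 − 189| = 80.
DWL = ½ · t · |ΔQ| = ½ · 36 · 80 = €1440.

Deadweight loss = €1440.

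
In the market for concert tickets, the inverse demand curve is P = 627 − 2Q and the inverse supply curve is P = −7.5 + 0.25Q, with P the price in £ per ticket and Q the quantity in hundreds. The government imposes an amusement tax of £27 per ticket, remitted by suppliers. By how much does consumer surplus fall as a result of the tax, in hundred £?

Inverting to Q(P) form: Qd = 313.5 − 0.5P; Qs = 4P + 30.
Without the tax, 313.5 − 0.5P = 4P + 30 gives 4.5P = 283.5, so P* = £63 and Q* = 282.
With the tax collected from suppliers, supply shifts: Qs = 4(P − 27) + 30.
New equilibrium: consumers pay £87, suppliers receive £60, Q = 270. (Wedge: Pb − Ps = 27.)
ΔCS is the trapezoid between Q = 270 and Q = 282 of height £24: ½ · (282 + 270) · 24 = £6624.

Consumer surplus falls by £6624 hundred.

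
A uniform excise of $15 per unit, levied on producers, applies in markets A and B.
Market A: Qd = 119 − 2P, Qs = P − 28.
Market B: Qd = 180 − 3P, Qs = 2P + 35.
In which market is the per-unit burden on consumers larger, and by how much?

Market B, by $1.

Market A: pre-tax P* = $49, Q* = 21; post-tax Q = 11; per-unit burden on consumers = $5.
Market B: pre-tax P* = $29, Q* = 93; post-tax Q = 75; per-unit burden on consumers = $6.
Difference: $5 vs $6 → market B is larger by $1.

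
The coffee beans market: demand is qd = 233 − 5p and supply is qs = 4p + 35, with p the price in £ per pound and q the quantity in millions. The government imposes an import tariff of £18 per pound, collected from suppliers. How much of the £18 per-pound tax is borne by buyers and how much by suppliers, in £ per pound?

Before the tax: set 233 − 5p = 4p + 35 → p* = £22, q* = 123.
With the tax collected from suppliers, supply shifts: qs = 4(p − 18) + 35.
Solving gives q = 83 with buyers paying £30 and suppliers receiving £12 (the £18 wedge).
Burden on buyers: £8; on suppliers: £10. (They sum to £18.)
The less price-elastic side of the market bears the larger share of a per-unit tax.

Buyers bear £8 per pound; suppliers bear £10 per pound.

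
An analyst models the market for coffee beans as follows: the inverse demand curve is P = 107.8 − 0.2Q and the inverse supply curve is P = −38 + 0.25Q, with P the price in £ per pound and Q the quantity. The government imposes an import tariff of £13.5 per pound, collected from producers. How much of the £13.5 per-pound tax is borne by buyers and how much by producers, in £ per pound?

Buyers bear £6 per pound; producers bear £7.5 per pound.

Rewrite in direct form: Qd = 539 − 5P and Qs = 4P + 152.
Without the tax, 539 − 5P = 4P + 152 gives 9P = 387, so P* = £43 and Q* = 324.
With the tax collected from producers, supply shifts: Qs = 4(P − 13.5) + 152.
New equilibrium: buyers pay £49, producers receive £35.5, Q = 294. (Wedge: Pb − Ps = 13.5.)
Burden on buyers: £6; on producers: £7.5. (They sum to £13.5.)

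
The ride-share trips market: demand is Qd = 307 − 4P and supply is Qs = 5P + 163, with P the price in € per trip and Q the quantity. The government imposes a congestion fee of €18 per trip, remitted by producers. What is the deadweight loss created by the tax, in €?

Before the tax: set 307 − 4P = 5P + 163 → P* = €16, Q* = 243.
With the tax collected from producers, supply shifts: Qs = 5(P − 18) + 163.
New equilibrium: consumers pay €26, producers receive €8, Q = 203. (Wedge: Pb − Ps = 18.)
Quantity falls by |ΔQ| = |243 − 203| = 40.
DWL = ½ · t · |ΔQ| = ½ · 18 · 40 = €360.

Deadweight loss = €360.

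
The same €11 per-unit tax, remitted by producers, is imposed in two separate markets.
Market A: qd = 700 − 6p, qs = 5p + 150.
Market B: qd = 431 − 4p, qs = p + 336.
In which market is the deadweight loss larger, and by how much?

Market A, by €116.6.

Market A: pre-tax p* = €50, q* = 400; post-tax q = 370; deadweight loss = €165.
Market B: pre-tax p* = €19, q* = 355; post-tax q = 346.2; deadweight loss = €48.4.
Difference: €165 vs €48.4 → market A is larger by €116.6.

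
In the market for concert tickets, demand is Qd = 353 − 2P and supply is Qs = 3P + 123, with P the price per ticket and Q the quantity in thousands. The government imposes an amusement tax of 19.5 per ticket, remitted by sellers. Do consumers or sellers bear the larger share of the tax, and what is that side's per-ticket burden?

Consumers bear the larger share: 11.7 per ticket.

Without the tax, 353 − 2P = 3P + 123 gives 5P = 230, so P* = 46 and Q* = 261.
With the tax collected from sellers, supply shifts: Qs = 3(P − 19.5) + 123.
Solving gives Q = 237.6 with consumers paying 57.7 and sellers receiving 38.2 (the 19.5 wedge).
Per-ticket burden: consumers 11.7, sellers 7.8.
Consumers take the larger share because demand is less price-elastic here (demand slope 2 vs supply slope 3).
The less price-elastic side of the market bears the larger share of a per-unit tax.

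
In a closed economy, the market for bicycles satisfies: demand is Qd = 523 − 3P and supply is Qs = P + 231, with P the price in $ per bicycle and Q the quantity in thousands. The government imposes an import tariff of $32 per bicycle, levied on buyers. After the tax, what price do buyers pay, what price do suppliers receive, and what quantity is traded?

Before the tax: set 523 − 3P = P + 231 → P* = $73, Q* = 304.
With the tax collected from buyers, demand (in seller-price terms) shifts: Qd = 523 − 3(P + 32).
New equilibrium: buyers pay $81, suppliers receive $49, Q = 280. (Wedge: Pb − Ps = 32.)
The less price-elastic side of the market bears the larger share of a per-unit tax.

Buyers pay $81; suppliers receive $49; quantity = 280.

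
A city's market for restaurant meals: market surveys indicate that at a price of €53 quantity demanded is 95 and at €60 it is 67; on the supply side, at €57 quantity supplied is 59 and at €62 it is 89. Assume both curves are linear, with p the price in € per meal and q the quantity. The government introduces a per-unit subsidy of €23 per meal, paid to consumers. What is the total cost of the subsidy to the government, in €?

Demand slope: (67 − 95)/(60 − 53) = -4, so qd = 307 − 4p.
Supply slope: (89 − 59)/(62 − 57) = 6, so qs = 6p − 283.
Before the subsidy: set 307 − 4p = 6p − 283 → p* = €59, q* = 71.
With a per-unit subsidy paid to consumers, each effectively pays p − 23, so demand becomes qd = 307 − 4(p − 23).
Solving gives q = 126.2 with consumers paying €45.2 and producers receiving €68.2 (the €23 wedge).
Outlay = t · Q = 23 · 126.2 = €2902.6.

Government outlay = €2902.6.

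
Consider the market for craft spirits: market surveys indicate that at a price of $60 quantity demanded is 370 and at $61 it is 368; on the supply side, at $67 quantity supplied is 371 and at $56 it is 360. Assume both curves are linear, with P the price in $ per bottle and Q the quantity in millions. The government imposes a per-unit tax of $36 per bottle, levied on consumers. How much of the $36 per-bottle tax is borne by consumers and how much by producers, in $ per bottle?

Demand slope: (368 − 370)/(61 − 60) = -2, so Qd = 490 − 2P.
Supply slope: (360 − 371)/(56 − 67) = 1, so Qs = P + 304.
Without the tax, 490 − 2P = P + 304 gives 3P = 186, so P* = $62 and Q* = 366.
With the tax collected from consumers, demand (in seller-price terms) shifts: Qd = 490 − 2(P + 36).
New equilibrium: consumers pay $74, producers receive $38, Q = 342. (Wedge: Pb − Ps = 36.)
Burden on consumers: $12; on producers: $24. (They sum to $36.)
The less price-elastic side of the market bears the larger share of a per-unit tax.

Consumers bear $12 per bottle; producers bear $24 per bottle.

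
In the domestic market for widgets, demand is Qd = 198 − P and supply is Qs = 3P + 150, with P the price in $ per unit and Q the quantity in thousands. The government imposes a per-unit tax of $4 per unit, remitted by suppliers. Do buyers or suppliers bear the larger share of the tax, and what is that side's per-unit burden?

Without the tax, 198 − P = 3P + 150 gives 4P = 48, so P* = $12 and Q* = 186.
With the tax collected from suppliers, supply shifts: Qs = 3(P − 4) + 150.
Solving gives Q = 183 with buyers paying $15 and suppliers receiving $11 (the $4 wedge).
Per-unit burden: buyers $3, suppliers $1.
Buyers take the larger share because demand is less price-elastic here (demand slope 1 vs supply slope 3).

Buyers bear the larger share: $3 per unit.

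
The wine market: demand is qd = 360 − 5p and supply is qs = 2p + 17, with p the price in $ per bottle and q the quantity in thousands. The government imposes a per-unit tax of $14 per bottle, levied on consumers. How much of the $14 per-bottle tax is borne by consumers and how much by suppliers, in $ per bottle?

Before the tax: set 360 − 5p = 2p + 17 → p* = $49, q* = 115.
With the tax collected from consumers, demand (in seller-price terms) shifts: qd = 360 − 5(p + 14).
New equilibrium: consumers pay $53, suppliers receive $39, q = 95. (Wedge: pb − ps = 14.)
Burden on consumers: $4; on suppliers: $10. (They sum to $14.)

Consumers bear $4 per bottle; suppliers bear $10 per bottle.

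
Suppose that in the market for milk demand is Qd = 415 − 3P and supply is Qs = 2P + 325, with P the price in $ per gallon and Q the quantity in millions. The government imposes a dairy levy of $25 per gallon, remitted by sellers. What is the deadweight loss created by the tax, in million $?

Deadweight loss = $375 million.

Before the tax: set 415 − 3P = 2P + 325 → P* = $18, Q* = 361.
With the tax collected from sellers, supply shifts: Qs = 2(P − 25) + 325.
New equilibrium: consumers pay $28, sellers receive $3, Q = 331. (Wedge: Pb − Ps = 25.)
Quantity falls by |ΔQ| = |361 − 331| = 30.
DWL = ½ · t · |ΔQ| = ½ · 25 · 30 = $375.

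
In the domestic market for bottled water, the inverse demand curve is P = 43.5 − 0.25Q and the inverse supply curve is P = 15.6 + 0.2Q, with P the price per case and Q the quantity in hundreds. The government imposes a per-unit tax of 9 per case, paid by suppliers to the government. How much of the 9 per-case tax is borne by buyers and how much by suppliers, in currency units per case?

Rewrite in direct form: Qd = 174 − 4P and Qs = 5P − 78.
Without the tax, 174 − 4P = 5P − 78 gives 9P = 252, so P* = 28 and Q* = 62.
With the tax collected from suppliers, supply shifts: Qs = 5(P − 9) − 78.
New equilibrium: buyers pay 33, suppliers receive 24, Q = 42. (Wedge: Pb − Ps = 9.)
Burden on buyers: 5; on suppliers: 4. (They sum to 9.)

Buyers bear 5 per case; suppliers bear 4 per case.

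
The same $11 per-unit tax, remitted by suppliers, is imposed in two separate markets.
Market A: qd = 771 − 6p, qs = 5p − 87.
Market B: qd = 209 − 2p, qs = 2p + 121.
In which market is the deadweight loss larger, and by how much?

Market A: pre-tax p* = $78, q* = 303; post-tax q = 273; deadweight loss = $165.
Market B: pre-tax p* = $22, q* = 165; post-tax q = 154; deadweight loss = $60.5.
Difference: $165 vs $60.5 → market A is larger by $104.5.

Market A, by $104.5.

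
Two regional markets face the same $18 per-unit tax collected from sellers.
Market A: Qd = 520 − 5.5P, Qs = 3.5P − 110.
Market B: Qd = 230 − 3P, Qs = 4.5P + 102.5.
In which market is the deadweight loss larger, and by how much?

Market A, by $54.9.

Market A: pre-tax P* = $70, Q* = 135; post-tax Q = 96.5; deadweight loss = $346.5.
Market B: pre-tax P* = $17, Q* = 179; post-tax Q = 146.6; deadweight loss = $291.6.
Difference: $346.5 vs $291.6 → market A is larger by $54.9.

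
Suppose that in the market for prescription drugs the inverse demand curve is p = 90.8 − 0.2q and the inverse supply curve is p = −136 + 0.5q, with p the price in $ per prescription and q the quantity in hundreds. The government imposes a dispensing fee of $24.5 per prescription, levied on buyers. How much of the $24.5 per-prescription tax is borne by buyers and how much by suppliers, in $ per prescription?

Buyers bear $7 per prescription; suppliers bear $17.5 per prescription.

Inverting to q(p) form: qd = 454 − 5p; qs = 2p + 272.
Before the tax: set 454 − 5p = 2p + 272 → p* = $26, q* = 324.
With the tax collected from buyers, demand (in seller-price terms) shifts: qd = 454 − 5(p + 24.5).
New equilibrium: buyers pay $33, suppliers receive $8.5, q = 289. (Wedge: pb − ps = 24.5.)
Burden on buyers: $7; on suppliers: $17.5. (They sum to $24.5.)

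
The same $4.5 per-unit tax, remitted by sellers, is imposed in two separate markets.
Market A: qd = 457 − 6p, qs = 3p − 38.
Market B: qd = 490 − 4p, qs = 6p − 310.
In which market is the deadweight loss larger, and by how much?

Market A: pre-tax p* = $55, q* = 127; post-tax q = 118; deadweight loss = $20.25.
Market B: pre-tax p* = $80, q* = 170; post-tax q = 159.2; deadweight loss = $24.3.
Difference: $20.25 vs $24.3 → market B is larger by $4.05.

Market B, by $4.05.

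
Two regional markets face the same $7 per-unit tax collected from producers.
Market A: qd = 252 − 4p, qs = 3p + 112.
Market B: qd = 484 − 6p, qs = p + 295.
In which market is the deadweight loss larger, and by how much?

Market A: pre-tax p* = $20, q* = 172; post-tax q = 160; deadweight loss = $42.
Market B: pre-tax p* = $27, q* = 322; post-tax q = 316; deadweight loss = $21.
Difference: $42 vs $21 → market A is larger by $21.

Market A, by $21.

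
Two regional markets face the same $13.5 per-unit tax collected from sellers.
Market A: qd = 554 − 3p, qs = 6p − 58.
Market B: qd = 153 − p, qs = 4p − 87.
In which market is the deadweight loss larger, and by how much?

Market A, by $109.35.

Market A: pre-tax p* = $68, q* = 350; post-tax q = 323; deadweight loss = $182.25.
Market B: pre-tax p* = $48, q* = 105; post-tax q = 94.2; deadweight loss = $72.9.
Difference: $182.25 vs $72.9 → market A is larger by $109.35.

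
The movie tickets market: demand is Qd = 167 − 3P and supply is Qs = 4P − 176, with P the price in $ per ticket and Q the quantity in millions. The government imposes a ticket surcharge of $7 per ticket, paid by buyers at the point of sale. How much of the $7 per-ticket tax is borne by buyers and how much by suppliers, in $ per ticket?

Buyers bear $4 per ticket; suppliers bear $3 per ticket.

Without the tax, 167 − 3P = 4P − 176 gives 7P = 343, so P* = $49 and Q* = 20.
With the tax collected from buyers, demand (in seller-price terms) shifts: Qd = 167 − 3(P + 7).
Solving gives Q = 8 with buyers paying $53 and suppliers receiving $46 (the $7 wedge).
Burden on buyers: $4; on suppliers: $3. (They sum to $7.)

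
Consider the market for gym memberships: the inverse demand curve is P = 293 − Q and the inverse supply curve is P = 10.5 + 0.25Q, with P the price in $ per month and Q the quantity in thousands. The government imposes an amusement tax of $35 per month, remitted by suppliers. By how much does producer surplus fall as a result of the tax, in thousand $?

Inverting to Q(P) form: Qd = 293 − P; Qs = 4P − 42.
Before the tax: set 293 − P = 4P − 42 → P* = $67, Q* = 226.
With the tax collected from suppliers, supply shifts: Qs = 4(P − 35) − 42.
New equilibrium: consumers pay $95, suppliers receive $60, Q = 198. (Wedge: Pb − Ps = 35.)
ΔPS is the trapezoid between Q = 198 and Q = 226 of height $7: ½ · (226 + 198) · 7 = $1484.

Producer surplus falls by $1484 thousand.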